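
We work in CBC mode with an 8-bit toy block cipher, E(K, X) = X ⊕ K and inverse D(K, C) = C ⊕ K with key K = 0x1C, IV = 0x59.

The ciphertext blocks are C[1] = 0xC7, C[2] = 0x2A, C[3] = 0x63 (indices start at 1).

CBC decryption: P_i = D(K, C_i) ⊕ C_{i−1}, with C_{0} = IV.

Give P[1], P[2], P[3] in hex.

P[1] = 0x82, P[2] = 0xF1, P[3] = 0x55

P[1]: D(K, 0xC7) = 0xDB; 0xDB ⊕ 0x59 = 0x82.
P[2]: D(K, 0x2A) = 0x36; 0x36 ⊕ 0xC7 = 0xF1.
P[3]: D(K, 0x63) = 0x7F; 0x7F ⊕ 0x2A = 0x55.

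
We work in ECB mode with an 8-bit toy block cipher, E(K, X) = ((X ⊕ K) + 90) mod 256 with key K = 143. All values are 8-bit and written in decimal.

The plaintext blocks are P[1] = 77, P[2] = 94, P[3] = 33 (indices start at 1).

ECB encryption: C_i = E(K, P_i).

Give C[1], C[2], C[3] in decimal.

C[1] = 28, C[2] = 43, C[3] = 8

C[1]: E(K, 77) = 28.
C[2]: E(K, 94) = 43.
C[3]: E(K, 33) = 8.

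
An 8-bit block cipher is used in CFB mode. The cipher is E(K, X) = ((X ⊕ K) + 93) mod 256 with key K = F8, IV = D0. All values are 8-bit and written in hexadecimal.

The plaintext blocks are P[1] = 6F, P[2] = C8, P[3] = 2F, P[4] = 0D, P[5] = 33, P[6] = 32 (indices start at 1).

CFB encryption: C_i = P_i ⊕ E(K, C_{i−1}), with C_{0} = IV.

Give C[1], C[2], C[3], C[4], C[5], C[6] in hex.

C[1] = D4, C[2] = 77, C[3] = 0D, C[4] = 85, C[5] = 23, C[6] = 5C

C[1]: E(K, D0) = BB; 6F ⊕ BB = D4.
C[2]: E(K, D4) = BF; C8 ⊕ BF = 77.
C[3]: E(K, 77) = 22; 2F ⊕ 22 = 0D.
C[4]: E(K, 0D) = 88; 0D ⊕ 88 = 85.
C[5]: E(K, 85) = 10; 33 ⊕ 10 = 23.
C[6]: E(K, 23) = 6E; 32 ⊕ 6E = 5C.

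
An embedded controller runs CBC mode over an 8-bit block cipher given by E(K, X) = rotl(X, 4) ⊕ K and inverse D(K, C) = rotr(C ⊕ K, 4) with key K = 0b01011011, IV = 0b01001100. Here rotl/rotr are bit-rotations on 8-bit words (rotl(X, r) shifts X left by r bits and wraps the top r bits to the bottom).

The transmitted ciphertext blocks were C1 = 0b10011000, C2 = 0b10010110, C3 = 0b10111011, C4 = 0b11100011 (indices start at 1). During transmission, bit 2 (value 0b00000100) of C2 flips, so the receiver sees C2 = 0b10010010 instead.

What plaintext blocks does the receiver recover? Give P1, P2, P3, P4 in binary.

CBC decryption: P_i = D(K, C_i) ⊕ C_{i−1}, with C_{0} = IV.
Only C2 changed, to 0b10010010. In CBC, a change in C_i garbles P_i and flips the same bit in P_{i+1}. Decrypting the received ciphertext:
P1: D(K, 0b10011000) = 0b00111100; 0b00111100 ⊕ 0b01001100 = 0b01110000.
P2: D(K, 0b10010010) = 0b10011100; 0b10011100 ⊕ 0b10011000 = 0b00000100.
P3: D(K, 0b10111011) = 0b00001110; 0b00001110 ⊕ 0b10010010 = 0b10011100.
P4: D(K, 0b11100011) = 0b10001011; 0b10001011 ⊕ 0b10111011 = 0b00110000.
Blocks that differ from the original plaintext: P2, P3.

P1 = 0b01110000, P2 = 0b00000100, P3 = 0b10011100, P4 = 0b00110000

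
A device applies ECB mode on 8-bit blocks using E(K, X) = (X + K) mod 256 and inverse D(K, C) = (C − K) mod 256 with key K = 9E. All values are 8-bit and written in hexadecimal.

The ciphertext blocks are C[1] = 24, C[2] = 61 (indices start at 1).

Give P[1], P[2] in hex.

P[1] = 86, P[2] = C3

ECB decryption: P_i = D(K, C_i).
P[1]: D(K, 24) = 86.
P[2]: D(K, 61) = C3.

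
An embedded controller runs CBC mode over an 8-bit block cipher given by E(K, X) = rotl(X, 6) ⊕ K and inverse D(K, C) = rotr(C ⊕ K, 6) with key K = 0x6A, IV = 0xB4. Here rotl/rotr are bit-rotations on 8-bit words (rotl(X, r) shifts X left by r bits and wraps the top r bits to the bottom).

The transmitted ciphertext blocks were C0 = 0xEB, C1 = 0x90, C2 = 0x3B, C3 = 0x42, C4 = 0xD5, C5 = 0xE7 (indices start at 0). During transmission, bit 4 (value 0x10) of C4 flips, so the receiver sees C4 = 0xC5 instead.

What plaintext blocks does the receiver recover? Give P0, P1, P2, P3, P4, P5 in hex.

CBC decryption: P_i = D(K, C_i) ⊕ C_{i−1}, with C_{−1} = IV.
Only C4 changed, to 0xC5. In CBC, a change in C_i garbles P_i and flips the same bit in P_{i+1}. Decrypting the received ciphertext:
P0: D(K, 0xEB) = 0x06; 0x06 ⊕ 0xB4 = 0xB2.
P1: D(K, 0x90) = 0xEB; 0xEB ⊕ 0xEB = 0x00.
P2: D(K, 0x3B) = 0x45; 0x45 ⊕ 0x90 = 0xD5.
P3: D(K, 0x42) = 0xA0; 0xA0 ⊕ 0x3B = 0x9B.
P4: D(K, 0xC5) = 0xBE; 0xBE ⊕ 0x42 = 0xFC.
P5: D(K, 0xE7) = 0x36; 0x36 ⊕ 0xC5 = 0xF3.
Blocks that differ from the original plaintext: P4, P5.

P0 = 0xB2, P1 = 0x00, P2 = 0xD5, P3 = 0x9B, P4 = 0xFC, P5 = 0xF3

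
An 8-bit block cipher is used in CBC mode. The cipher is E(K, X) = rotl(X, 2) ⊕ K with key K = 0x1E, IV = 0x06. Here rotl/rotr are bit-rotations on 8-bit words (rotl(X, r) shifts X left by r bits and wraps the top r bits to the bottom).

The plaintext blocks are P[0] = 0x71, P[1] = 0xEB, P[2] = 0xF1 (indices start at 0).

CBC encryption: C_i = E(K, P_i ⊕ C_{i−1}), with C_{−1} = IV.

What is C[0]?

C[0]: P[0] ⊕ 0x06 = 0x77; E(K, 0x77) = 0xC3.

C[0] = 0xC3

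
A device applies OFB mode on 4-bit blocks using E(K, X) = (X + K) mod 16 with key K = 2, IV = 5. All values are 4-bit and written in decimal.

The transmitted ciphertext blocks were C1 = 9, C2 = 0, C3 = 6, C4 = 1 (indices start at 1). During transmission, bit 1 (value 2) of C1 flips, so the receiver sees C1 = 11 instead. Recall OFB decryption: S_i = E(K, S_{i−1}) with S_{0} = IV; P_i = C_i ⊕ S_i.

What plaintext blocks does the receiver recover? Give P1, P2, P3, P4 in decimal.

Only C1 changed, to 11. In OFB, a change in C_i flips the same bit in P_i only; the keystream is unaffected. Decrypting the received ciphertext:
P1: S = E(K, 5) = 7; 11 ⊕ 7 = 12.
P2: S = E(K, 7) = 9; 0 ⊕ 9 = 9.
P3: S = E(K, 9) = 11; 6 ⊕ 11 = 13.
P4: S = E(K, 11) = 13; 1 ⊕ 13 = 12.
Blocks that differ from the original plaintext: P1.

P1 = 12, P2 = 9, P3 = 13, P4 = 12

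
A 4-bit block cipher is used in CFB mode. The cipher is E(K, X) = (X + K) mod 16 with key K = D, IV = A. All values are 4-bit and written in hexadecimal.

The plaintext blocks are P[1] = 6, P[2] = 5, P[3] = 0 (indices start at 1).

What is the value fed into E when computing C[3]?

CFB encryption: C_i = P_i ⊕ E(K, C_{i−1}), with C_{0} = IV.
C[1]: E(K, A) = 7; 6 ⊕ 7 = 1.
C[2]: E(K, 1) = E; 5 ⊕ E = B.
C[3]: E(K, B) = 8; 0 ⊕ 8 = 8.
So the input to E for block [3] is B.

B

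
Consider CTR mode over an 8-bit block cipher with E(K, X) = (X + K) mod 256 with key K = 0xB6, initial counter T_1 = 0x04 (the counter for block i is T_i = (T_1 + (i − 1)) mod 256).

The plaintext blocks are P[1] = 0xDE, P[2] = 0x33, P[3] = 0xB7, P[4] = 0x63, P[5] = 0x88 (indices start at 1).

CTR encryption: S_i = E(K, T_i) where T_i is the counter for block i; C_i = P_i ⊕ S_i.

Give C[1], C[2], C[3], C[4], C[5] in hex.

C[1]: T = 0x04, S = E(K, T) = 0xBA; 0xDE ⊕ 0xBA = 0x64.
C[2]: T = 0x05, S = E(K, T) = 0xBB; 0x33 ⊕ 0xBB = 0x88.
C[3]: T = 0x06, S = E(K, T) = 0xBC; 0xB7 ⊕ 0xBC = 0x0B.
C[4]: T = 0x07, S = E(K, T) = 0xBD; 0x63 ⊕ 0xBD = 0xDE.
C[5]: T = 0x08, S = E(K, T) = 0xBE; 0x88 ⊕ 0xBE = 0x36.

C[1] = 0x64, C[2] = 0x88, C[3] = 0x0B, C[4] = 0xDE, C[5] = 0x36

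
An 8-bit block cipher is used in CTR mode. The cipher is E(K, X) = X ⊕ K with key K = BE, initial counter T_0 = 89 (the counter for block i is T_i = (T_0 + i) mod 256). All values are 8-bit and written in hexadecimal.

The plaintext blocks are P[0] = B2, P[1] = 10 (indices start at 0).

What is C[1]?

CTR encryption: S_i = E(K, T_i) where T_i is the counter for block i; C_i = P_i ⊕ S_i.
C[0]: T = 89, S = E(K, T) = 37; B2 ⊕ 37 = 85.
C[1]: T = 8A, S = E(K, T) = 34; 10 ⊕ 34 = 24.

C[1] = 24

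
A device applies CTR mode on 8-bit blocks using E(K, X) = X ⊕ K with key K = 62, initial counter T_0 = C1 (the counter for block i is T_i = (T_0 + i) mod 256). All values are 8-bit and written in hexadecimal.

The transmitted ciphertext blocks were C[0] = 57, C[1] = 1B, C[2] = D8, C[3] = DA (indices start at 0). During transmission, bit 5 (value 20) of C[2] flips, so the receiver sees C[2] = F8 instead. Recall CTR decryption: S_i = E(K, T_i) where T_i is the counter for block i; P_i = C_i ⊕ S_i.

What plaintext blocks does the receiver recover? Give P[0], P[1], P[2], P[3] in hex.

Only C[2] changed, to F8. In CTR, a change in C_i flips the same bit in P_i only; the keystream is unaffected. Decrypting the received ciphertext:
P[0]: T = C1, S = E(K, T) = A3; 57 ⊕ A3 = F4.
P[1]: T = C2, S = E(K, T) = A0; 1B ⊕ A0 = BB.
P[2]: T = C3, S = E(K, T) = A1; F8 ⊕ A1 = 59.
P[3]: T = C4, S = E(K, T) = A6; DA ⊕ A6 = 7C.
Blocks that differ from the original plaintext: P[2].

P[0] = F4, P[1] = BB, P[2] = 59, P[3] = 7C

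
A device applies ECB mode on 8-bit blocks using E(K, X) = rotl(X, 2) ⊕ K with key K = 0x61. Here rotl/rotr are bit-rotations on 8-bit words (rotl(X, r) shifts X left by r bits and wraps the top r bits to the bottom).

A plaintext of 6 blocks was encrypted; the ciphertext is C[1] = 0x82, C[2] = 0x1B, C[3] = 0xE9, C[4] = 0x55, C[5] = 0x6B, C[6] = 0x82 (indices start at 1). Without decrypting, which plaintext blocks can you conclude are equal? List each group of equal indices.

ECB encrypts each block independently with the same key, so equal ciphertext blocks imply equal plaintext blocks.
C[1] = C[6] = 0x82, so P[1] = P[6].

P[1] = P[6]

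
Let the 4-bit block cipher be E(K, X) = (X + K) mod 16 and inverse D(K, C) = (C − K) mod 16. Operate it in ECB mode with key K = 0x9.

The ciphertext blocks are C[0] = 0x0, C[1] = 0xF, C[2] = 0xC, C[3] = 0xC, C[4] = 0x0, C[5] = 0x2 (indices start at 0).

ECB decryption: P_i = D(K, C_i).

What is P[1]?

P[1] = 0x6

P[1]: D(K, 0xF) = 0x6.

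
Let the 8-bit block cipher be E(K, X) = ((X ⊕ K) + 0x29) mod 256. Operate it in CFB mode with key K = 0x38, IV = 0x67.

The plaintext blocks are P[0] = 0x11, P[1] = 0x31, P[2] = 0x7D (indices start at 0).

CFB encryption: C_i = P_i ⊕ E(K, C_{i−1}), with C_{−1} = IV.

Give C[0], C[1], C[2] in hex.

C[0] = 0x99, C[1] = 0xFB, C[2] = 0x91

C[0]: E(K, 0x67) = 0x88; 0x11 ⊕ 0x88 = 0x99.
C[1]: E(K, 0x99) = 0xCA; 0x31 ⊕ 0xCA = 0xFB.
C[2]: E(K, 0xFB) = 0xEC; 0x7D ⊕ 0xEC = 0x91.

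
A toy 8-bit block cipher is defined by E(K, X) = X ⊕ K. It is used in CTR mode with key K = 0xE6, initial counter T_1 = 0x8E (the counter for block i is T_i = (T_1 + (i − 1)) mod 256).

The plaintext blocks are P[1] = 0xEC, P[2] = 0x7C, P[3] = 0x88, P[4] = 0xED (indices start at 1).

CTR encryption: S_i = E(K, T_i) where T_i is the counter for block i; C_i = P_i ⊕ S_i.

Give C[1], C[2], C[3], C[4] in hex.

C[1] = 0x84, C[2] = 0x15, C[3] = 0xFE, C[4] = 0x9A

C[1]: T = 0x8E, S = E(K, T) = 0x68; 0xEC ⊕ 0x68 = 0x84.
C[2]: T = 0x8F, S = E(K, T) = 0x69; 0x7C ⊕ 0x69 = 0x15.
C[3]: T = 0x90, S = E(K, T) = 0x76; 0x88 ⊕ 0x76 = 0xFE.
C[4]: T = 0x91, S = E(K, T) = 0x77; 0xED ⊕ 0x77 = 0x9A.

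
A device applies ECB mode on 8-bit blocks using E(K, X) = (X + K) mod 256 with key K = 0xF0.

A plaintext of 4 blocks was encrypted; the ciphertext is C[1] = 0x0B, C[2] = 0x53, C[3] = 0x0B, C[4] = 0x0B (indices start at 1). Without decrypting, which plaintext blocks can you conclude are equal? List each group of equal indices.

P[1] = P[3] = P[4]

ECB encrypts each block independently with the same key, so equal ciphertext blocks imply equal plaintext blocks.
C[1] = C[3] = C[4] = 0x0B, so P[1] = P[3] = P[4].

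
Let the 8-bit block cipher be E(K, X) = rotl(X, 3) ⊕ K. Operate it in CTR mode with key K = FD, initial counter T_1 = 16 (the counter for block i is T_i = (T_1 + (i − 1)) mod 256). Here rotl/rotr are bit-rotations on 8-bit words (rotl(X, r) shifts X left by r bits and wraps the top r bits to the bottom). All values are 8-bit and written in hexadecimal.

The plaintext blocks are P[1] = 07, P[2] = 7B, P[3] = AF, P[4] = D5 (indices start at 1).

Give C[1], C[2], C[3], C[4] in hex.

CTR encryption: S_i = E(K, T_i) where T_i is the counter for block i; C_i = P_i ⊕ S_i.
C[1]: T = 16, S = E(K, T) = 4D; 07 ⊕ 4D = 4A.
C[2]: T = 17, S = E(K, T) = 45; 7B ⊕ 45 = 3E.
C[3]: T = 18, S = E(K, T) = 3D; AF ⊕ 3D = 92.
C[4]: T = 19, S = E(K, T) = 35; D5 ⊕ 35 = E0.

C[1] = 4A, C[2] = 3E, C[3] = 92, C[4] = E0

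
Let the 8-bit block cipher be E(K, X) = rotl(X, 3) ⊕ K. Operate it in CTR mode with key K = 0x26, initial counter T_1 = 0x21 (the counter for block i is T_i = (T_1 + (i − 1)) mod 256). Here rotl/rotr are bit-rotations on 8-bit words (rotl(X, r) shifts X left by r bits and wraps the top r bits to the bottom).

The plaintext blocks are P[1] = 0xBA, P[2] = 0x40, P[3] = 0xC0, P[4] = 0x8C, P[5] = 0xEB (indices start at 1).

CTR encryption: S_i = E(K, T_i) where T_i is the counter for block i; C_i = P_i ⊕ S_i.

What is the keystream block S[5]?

0x0F

C[1]: T = 0x21, S = E(K, T) = 0x2F; 0xBA ⊕ 0x2F = 0x95.
C[2]: T = 0x22, S = E(K, T) = 0x37; 0x40 ⊕ 0x37 = 0x77.
C[3]: T = 0x23, S = E(K, T) = 0x3F; 0xC0 ⊕ 0x3F = 0xFF.
C[4]: T = 0x24, S = E(K, T) = 0x07; 0x8C ⊕ 0x07 = 0x8B.
C[5]: T = 0x25, S = E(K, T) = 0x0F; 0xEB ⊕ 0x0F = 0xE4.
So S[5] = 0x0F.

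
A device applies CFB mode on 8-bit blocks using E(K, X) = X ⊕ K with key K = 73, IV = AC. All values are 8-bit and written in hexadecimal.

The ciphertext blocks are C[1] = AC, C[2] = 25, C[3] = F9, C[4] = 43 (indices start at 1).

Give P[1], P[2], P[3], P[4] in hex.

CFB decryption: P_i = C_i ⊕ E(K, C_{i−1}), with C_{0} = IV.
P[1]: E(K, AC) = DF; AC ⊕ DF = 73.
P[2]: E(K, AC) = DF; 25 ⊕ DF = FA.
P[3]: E(K, 25) = 56; F9 ⊕ 56 = AF.
P[4]: E(K, F9) = 8A; 43 ⊕ 8A = C9.

P[1] = 73, P[2] = FA, P[3] = AF, P[4] = C9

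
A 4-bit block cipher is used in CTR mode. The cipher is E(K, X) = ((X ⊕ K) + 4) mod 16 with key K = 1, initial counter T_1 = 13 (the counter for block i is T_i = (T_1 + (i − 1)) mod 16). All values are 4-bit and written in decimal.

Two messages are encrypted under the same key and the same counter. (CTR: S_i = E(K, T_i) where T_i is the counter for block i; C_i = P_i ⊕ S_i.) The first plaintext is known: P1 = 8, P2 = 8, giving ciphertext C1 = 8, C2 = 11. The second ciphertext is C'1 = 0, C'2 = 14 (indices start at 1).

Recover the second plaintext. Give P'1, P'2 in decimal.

P'1 = 0, P'2 = 13

In CTR with a reused counter, both messages share the same keystream S_i, so C_i ⊕ C'_i = P_i ⊕ P'_i and thus P'_i = P_i ⊕ C_i ⊕ C'_i.
P'1: 8 ⊕ 8 ⊕ 0 = 0.
P'2: 8 ⊕ 11 ⊕ 14 = 13.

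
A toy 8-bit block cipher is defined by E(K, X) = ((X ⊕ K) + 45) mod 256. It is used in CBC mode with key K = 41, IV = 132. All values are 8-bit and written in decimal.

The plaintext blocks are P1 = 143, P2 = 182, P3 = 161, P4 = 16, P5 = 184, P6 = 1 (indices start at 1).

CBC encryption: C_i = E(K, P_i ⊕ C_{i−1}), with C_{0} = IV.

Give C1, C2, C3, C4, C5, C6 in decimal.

C1 = 79, C2 = 253, C3 = 162, C4 = 200, C5 = 134, C6 = 219

C1: P1 ⊕ 132 = 11; E(K, 11) = 79.
C2: P2 ⊕ 79 = 249; E(K, 249) = 253.
C3: P3 ⊕ 253 = 92; E(K, 92) = 162.
C4: P4 ⊕ 162 = 178; E(K, 178) = 200.
C5: P5 ⊕ 200 = 112; E(K, 112) = 134.
C6: P6 ⊕ 134 = 135; E(K, 135) = 219.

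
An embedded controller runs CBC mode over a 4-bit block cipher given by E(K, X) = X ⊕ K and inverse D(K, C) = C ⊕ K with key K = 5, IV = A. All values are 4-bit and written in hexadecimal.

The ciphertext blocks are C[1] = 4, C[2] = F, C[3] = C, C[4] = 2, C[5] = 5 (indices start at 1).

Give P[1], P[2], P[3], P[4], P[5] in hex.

CBC decryption: P_i = D(K, C_i) ⊕ C_{i−1}, with C_{0} = IV.
P[1]: D(K, 4) = 1; 1 ⊕ A = B.
P[2]: D(K, F) = A; A ⊕ 4 = E.
P[3]: D(K, C) = 9; 9 ⊕ F = 6.
P[4]: D(K, 2) = 7; 7 ⊕ C = B.
P[5]: D(K, 5) = 0; 0 ⊕ 2 = 2.

P[1] = B, P[2] = E, P[3] = 6, P[4] = B, P[5] = 2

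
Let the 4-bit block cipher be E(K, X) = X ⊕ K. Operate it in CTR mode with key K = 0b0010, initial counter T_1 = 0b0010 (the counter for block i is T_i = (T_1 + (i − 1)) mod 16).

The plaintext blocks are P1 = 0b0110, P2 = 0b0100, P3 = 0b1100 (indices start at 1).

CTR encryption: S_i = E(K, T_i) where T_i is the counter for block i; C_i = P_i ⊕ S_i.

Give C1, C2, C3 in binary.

C1: T = 0b0010, S = E(K, T) = 0b0000; 0b0110 ⊕ 0b0000 = 0b0110.
C2: T = 0b0011, S = E(K, T) = 0b0001; 0b0100 ⊕ 0b0001 = 0b0101.
C3: T = 0b0100, S = E(K, T) = 0b0110; 0b1100 ⊕ 0b0110 = 0b1010.

C1 = 0b0110, C2 = 0b0101, C3 = 0b1010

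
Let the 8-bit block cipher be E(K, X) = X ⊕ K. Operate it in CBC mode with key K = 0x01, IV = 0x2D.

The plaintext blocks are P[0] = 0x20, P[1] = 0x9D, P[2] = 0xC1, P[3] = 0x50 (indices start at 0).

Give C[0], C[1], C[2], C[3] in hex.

CBC encryption: C_i = E(K, P_i ⊕ C_{i−1}), with C_{−1} = IV.
C[0]: P[0] ⊕ 0x2D = 0x0D; E(K, 0x0D) = 0x0C.
C[1]: P[1] ⊕ 0x0C = 0x91; E(K, 0x91) = 0x90.
C[2]: P[2] ⊕ 0x90 = 0x51; E(K, 0x51) = 0x50.
C[3]: P[3] ⊕ 0x50 = 0x00; E(K, 0x00) = 0x01.

C[0] = 0x0C, C[1] = 0x90, C[2] = 0x50, C[3] = 0x01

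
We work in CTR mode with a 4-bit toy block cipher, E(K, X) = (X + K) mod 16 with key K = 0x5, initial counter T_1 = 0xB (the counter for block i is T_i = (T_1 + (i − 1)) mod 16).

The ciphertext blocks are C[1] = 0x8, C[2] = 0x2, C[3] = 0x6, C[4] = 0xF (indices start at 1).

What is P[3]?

P[3] = 0x4

CTR decryption: S_i = E(K, T_i) where T_i is the counter for block i; P_i = C_i ⊕ S_i.
P[3]: T = 0xD, S = E(K, T) = 0x2; 0x6 ⊕ 0x2 = 0x4.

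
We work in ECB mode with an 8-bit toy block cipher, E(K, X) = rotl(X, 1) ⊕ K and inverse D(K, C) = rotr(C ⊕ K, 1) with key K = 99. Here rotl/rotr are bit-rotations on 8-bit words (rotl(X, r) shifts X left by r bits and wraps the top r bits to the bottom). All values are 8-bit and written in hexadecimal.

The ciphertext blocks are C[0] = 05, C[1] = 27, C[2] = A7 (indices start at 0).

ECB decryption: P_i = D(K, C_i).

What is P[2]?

P[2] = 1F

P[2]: D(K, A7) = 1F.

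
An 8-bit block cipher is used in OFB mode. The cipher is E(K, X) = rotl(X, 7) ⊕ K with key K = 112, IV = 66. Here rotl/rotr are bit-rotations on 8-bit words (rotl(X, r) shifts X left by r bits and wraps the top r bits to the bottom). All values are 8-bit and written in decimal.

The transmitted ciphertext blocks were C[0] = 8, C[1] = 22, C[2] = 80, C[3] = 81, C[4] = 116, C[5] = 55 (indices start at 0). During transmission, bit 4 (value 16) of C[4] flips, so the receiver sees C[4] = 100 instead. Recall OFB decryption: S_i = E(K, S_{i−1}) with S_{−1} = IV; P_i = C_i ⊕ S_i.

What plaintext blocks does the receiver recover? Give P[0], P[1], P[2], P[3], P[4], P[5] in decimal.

P[0] = 89, P[1] = 206, P[2] = 76, P[3] = 47, P[4] = 43, P[5] = 224

Only C[4] changed, to 100. In OFB, a change in C_i flips the same bit in P_i only; the keystream is unaffected. Decrypting the received ciphertext:
P[0]: S = E(K, 66) = 81; 8 ⊕ 81 = 89.
P[1]: S = E(K, 81) = 216; 22 ⊕ 216 = 206.
P[2]: S = E(K, 216) = 28; 80 ⊕ 28 = 76.
P[3]: S = E(K, 28) = 126; 81 ⊕ 126 = 47.
P[4]: S = E(K, 126) = 79; 100 ⊕ 79 = 43.
P[5]: S = E(K, 79) = 215; 55 ⊕ 215 = 224.
Blocks that differ from the original plaintext: P[4].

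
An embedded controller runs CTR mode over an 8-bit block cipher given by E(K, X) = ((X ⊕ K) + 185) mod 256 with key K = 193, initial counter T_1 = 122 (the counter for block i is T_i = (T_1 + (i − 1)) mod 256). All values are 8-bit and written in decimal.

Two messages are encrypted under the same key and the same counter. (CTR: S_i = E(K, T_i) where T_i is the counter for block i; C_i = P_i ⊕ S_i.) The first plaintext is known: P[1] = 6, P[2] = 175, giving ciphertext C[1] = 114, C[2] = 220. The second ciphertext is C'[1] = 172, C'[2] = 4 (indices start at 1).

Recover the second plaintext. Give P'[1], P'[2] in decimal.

In CTR with a reused counter, both messages share the same keystream S_i, so C_i ⊕ C'_i = P_i ⊕ P'_i and thus P'_i = P_i ⊕ C_i ⊕ C'_i.
P'[1]: 6 ⊕ 114 ⊕ 172 = 216.
P'[2]: 175 ⊕ 220 ⊕ 4 = 119.

P'[1] = 216, P'[2] = 119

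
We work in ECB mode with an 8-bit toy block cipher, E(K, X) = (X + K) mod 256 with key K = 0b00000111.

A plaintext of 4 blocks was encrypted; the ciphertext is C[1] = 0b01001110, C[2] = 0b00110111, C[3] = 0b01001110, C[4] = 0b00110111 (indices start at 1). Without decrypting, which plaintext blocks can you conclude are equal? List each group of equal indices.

ECB encrypts each block independently with the same key, so equal ciphertext blocks imply equal plaintext blocks.
C[1] = C[3] = 0b01001110, so P[1] = P[3].
C[2] = C[4] = 0b00110111, so P[2] = P[4].

P[1] = P[3]; P[2] = P[4]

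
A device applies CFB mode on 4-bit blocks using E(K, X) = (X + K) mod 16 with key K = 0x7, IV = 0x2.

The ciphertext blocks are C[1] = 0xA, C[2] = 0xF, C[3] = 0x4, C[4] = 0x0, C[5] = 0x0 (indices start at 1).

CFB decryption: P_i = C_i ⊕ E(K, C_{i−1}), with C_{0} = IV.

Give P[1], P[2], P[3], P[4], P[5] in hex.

P[1] = 0x3, P[2] = 0xE, P[3] = 0x2, P[4] = 0xB, P[5] = 0x7

P[1]: E(K, 0x2) = 0x9; 0xA ⊕ 0x9 = 0x3.
P[2]: E(K, 0xA) = 0x1; 0xF ⊕ 0x1 = 0xE.
P[3]: E(K, 0xF) = 0x6; 0x4 ⊕ 0x6 = 0x2.
P[4]: E(K, 0x4) = 0xB; 0x0 ⊕ 0xB = 0xB.
P[5]: E(K, 0x0) = 0x7; 0x0 ⊕ 0x7 = 0x7.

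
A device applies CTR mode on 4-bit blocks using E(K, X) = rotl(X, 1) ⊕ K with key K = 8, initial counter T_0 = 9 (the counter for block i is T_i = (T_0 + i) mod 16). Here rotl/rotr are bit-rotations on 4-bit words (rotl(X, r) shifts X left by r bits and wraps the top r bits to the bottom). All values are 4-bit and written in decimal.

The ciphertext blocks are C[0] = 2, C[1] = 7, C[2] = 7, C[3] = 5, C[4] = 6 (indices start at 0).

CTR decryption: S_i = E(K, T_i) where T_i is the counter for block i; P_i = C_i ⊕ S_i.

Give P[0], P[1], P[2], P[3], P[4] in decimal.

P[0]: T = 9, S = E(K, T) = 11; 2 ⊕ 11 = 9.
P[1]: T = 10, S = E(K, T) = 13; 7 ⊕ 13 = 10.
P[2]: T = 11, S = E(K, T) = 15; 7 ⊕ 15 = 8.
P[3]: T = 12, S = E(K, T) = 1; 5 ⊕ 1 = 4.
P[4]: T = 13, S = E(K, T) = 3; 6 ⊕ 3 = 5.

P[0] = 9, P[1] = 10, P[2] = 8, P[3] = 4, P[4] = 5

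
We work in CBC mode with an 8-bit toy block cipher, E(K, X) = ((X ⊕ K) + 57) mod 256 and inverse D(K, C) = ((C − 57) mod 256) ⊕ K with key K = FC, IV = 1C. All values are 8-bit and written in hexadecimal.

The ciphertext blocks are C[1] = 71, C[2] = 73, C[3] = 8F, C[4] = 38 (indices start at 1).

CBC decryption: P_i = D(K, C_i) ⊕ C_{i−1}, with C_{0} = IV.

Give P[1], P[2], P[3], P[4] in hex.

P[1] = FA, P[2] = 91, P[3] = B7, P[4] = 92

P[1]: D(K, 71) = E6; E6 ⊕ 1C = FA.
P[2]: D(K, 73) = E0; E0 ⊕ 71 = 91.
P[3]: D(K, 8F) = C4; C4 ⊕ 73 = B7.
P[4]: D(K, 38) = 1D; 1D ⊕ 8F = 92.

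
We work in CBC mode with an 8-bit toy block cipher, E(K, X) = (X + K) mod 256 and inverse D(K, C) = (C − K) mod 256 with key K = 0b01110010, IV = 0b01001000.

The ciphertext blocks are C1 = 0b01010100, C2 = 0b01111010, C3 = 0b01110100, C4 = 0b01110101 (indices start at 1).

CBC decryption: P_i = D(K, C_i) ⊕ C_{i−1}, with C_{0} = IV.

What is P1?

P1: D(K, 0b01010100) = 0b11100010; 0b11100010 ⊕ 0b01001000 = 0b10101010.

P1 = 0b10101010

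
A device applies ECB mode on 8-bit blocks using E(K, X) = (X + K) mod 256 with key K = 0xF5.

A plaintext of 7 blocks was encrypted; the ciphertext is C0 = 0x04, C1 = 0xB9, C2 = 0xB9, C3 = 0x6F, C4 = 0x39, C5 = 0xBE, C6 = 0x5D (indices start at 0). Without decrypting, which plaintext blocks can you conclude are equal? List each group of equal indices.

P1 = P2

ECB encrypts each block independently with the same key, so equal ciphertext blocks imply equal plaintext blocks.
C1 = C2 = 0xB9, so P1 = P2.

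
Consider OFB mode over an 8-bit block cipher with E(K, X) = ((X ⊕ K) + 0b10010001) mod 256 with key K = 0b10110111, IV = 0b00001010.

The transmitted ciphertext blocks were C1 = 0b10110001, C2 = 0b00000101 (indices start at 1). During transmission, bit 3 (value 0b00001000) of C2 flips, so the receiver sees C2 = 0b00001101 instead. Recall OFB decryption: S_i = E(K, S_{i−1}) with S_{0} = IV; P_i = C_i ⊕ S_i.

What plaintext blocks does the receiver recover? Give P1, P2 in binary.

P1 = 0b11111111, P2 = 0b10000111

Only C2 changed, to 0b00001101. In OFB, a change in C_i flips the same bit in P_i only; the keystream is unaffected. Decrypting the received ciphertext:
P1: S = E(K, 0b00001010) = 0b01001110; 0b10110001 ⊕ 0b01001110 = 0b11111111.
P2: S = E(K, 0b01001110) = 0b10001010; 0b00001101 ⊕ 0b10001010 = 0b10000111.
Blocks that differ from the original plaintext: P2.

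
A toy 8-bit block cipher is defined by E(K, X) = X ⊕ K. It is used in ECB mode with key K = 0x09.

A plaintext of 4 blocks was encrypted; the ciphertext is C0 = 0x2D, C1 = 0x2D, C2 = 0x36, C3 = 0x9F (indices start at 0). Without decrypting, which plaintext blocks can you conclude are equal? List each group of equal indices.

P0 = P1

ECB encrypts each block independently with the same key, so equal ciphertext blocks imply equal plaintext blocks.
C0 = C1 = 0x2D, so P0 = P1.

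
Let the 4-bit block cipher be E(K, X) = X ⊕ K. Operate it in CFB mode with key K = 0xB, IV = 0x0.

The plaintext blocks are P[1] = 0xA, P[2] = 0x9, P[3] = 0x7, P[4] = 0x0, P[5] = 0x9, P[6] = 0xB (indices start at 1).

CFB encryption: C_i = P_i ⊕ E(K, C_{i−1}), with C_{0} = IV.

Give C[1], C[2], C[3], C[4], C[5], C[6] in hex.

C[1]: E(K, 0x0) = 0xB; 0xA ⊕ 0xB = 0x1.
C[2]: E(K, 0x1) = 0xA; 0x9 ⊕ 0xA = 0x3.
C[3]: E(K, 0x3) = 0x8; 0x7 ⊕ 0x8 = 0xF.
C[4]: E(K, 0xF) = 0x4; 0x0 ⊕ 0x4 = 0x4.
C[5]: E(K, 0x4) = 0xF; 0x9 ⊕ 0xF = 0x6.
C[6]: E(K, 0x6) = 0xD; 0xB ⊕ 0xD = 0x6.

C[1] = 0x1, C[2] = 0x3, C[3] = 0xF, C[4] = 0x4, C[5] = 0x6, C[6] = 0x6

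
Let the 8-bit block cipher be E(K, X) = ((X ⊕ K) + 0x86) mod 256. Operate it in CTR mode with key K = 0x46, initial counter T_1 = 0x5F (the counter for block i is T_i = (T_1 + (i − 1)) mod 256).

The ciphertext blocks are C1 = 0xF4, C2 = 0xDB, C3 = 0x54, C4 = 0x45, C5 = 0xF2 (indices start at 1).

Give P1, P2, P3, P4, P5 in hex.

CTR decryption: S_i = E(K, T_i) where T_i is the counter for block i; P_i = C_i ⊕ S_i.
P1: T = 0x5F, S = E(K, T) = 0x9F; 0xF4 ⊕ 0x9F = 0x6B.
P2: T = 0x60, S = E(K, T) = 0xAC; 0xDB ⊕ 0xAC = 0x77.
P3: T = 0x61, S = E(K, T) = 0xAD; 0x54 ⊕ 0xAD = 0xF9.
P4: T = 0x62, S = E(K, T) = 0xAA; 0x45 ⊕ 0xAA = 0xEF.
P5: T = 0x63, S = E(K, T) = 0xAB; 0xF2 ⊕ 0xAB = 0x59.

P1 = 0x6B, P2 = 0x77, P3 = 0xF9, P4 = 0xEF, P5 = 0x59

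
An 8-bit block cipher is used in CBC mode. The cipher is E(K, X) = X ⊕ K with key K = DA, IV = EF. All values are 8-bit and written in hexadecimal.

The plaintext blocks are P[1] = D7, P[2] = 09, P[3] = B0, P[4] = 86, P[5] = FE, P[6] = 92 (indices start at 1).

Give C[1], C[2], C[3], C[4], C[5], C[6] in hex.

C[1] = E2, C[2] = 31, C[3] = 5B, C[4] = 07, C[5] = 23, C[6] = 6B

CBC encryption: C_i = E(K, P_i ⊕ C_{i−1}), with C_{0} = IV.
C[1]: P[1] ⊕ EF = 38; E(K, 38) = E2.
C[2]: P[2] ⊕ E2 = EB; E(K, EB) = 31.
C[3]: P[3] ⊕ 31 = 81; E(K, 81) = 5B.
C[4]: P[4] ⊕ 5B = DD; E(K, DD) = 07.
C[5]: P[5] ⊕ 07 = F9; E(K, F9) = 23.
C[6]: P[6] ⊕ 23 = B1; E(K, B1) = 6B.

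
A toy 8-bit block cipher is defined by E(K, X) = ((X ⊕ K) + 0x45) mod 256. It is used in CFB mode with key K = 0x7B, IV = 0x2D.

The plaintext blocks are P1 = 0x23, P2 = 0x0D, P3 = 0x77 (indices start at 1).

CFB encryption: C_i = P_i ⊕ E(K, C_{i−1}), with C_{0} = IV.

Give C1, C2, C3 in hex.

C1: E(K, 0x2D) = 0x9B; 0x23 ⊕ 0x9B = 0xB8.
C2: E(K, 0xB8) = 0x08; 0x0D ⊕ 0x08 = 0x05.
C3: E(K, 0x05) = 0xC3; 0x77 ⊕ 0xC3 = 0xB4.

C1 = 0xB8, C2 = 0x05, C3 = 0xB4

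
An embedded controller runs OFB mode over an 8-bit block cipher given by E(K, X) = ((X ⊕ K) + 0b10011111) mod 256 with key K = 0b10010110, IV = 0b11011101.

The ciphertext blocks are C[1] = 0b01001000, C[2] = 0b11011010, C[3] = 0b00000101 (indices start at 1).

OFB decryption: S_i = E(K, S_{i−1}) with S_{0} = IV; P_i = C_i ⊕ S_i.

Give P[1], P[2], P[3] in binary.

P[1]: S = E(K, 0b11011101) = 0b11101010; 0b01001000 ⊕ 0b11101010 = 0b10100010.
P[2]: S = E(K, 0b11101010) = 0b00011011; 0b11011010 ⊕ 0b00011011 = 0b11000001.
P[3]: S = E(K, 0b00011011) = 0b00101100; 0b00000101 ⊕ 0b00101100 = 0b00101001.

P[1] = 0b10100010, P[2] = 0b11000001, P[3] = 0b00101001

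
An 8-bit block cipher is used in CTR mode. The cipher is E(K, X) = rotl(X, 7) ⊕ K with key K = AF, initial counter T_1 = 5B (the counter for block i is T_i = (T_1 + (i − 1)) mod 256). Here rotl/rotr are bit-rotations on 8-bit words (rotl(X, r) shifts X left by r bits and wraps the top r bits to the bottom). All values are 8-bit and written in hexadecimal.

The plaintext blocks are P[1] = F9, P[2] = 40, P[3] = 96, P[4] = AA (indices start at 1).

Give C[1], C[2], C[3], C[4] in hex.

CTR encryption: S_i = E(K, T_i) where T_i is the counter for block i; C_i = P_i ⊕ S_i.
C[1]: T = 5B, S = E(K, T) = 02; F9 ⊕ 02 = FB.
C[2]: T = 5C, S = E(K, T) = 81; 40 ⊕ 81 = C1.
C[3]: T = 5D, S = E(K, T) = 01; 96 ⊕ 01 = 97.
C[4]: T = 5E, S = E(K, T) = 80; AA ⊕ 80 = 2A.

C[1] = FB, C[2] = C1, C[3] = 97, C[4] = 2A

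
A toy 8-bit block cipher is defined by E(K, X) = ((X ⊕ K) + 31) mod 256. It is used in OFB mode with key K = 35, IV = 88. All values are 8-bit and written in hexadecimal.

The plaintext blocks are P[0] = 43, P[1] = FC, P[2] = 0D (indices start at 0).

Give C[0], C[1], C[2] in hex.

C[0] = AD, C[1] = F0, C[2] = 67

OFB encryption: S_i = E(K, S_{i−1}) with S_{−1} = IV; C_i = P_i ⊕ S_i.
C[0]: S = E(K, 88) = EE; 43 ⊕ EE = AD.
C[1]: S = E(K, EE) = 0C; FC ⊕ 0C = F0.
C[2]: S = E(K, 0C) = 6A; 0D ⊕ 6A = 67.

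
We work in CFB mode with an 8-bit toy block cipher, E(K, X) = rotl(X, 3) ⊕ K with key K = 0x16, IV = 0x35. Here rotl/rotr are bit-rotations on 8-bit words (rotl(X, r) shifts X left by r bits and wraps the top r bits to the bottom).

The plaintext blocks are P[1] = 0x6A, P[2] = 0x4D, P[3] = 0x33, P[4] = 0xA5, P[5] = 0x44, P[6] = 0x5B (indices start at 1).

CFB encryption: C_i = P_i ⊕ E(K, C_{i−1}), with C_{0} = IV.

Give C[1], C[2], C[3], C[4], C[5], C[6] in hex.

C[1]: E(K, 0x35) = 0xBF; 0x6A ⊕ 0xBF = 0xD5.
C[2]: E(K, 0xD5) = 0xB8; 0x4D ⊕ 0xB8 = 0xF5.
C[3]: E(K, 0xF5) = 0xB9; 0x33 ⊕ 0xB9 = 0x8A.
C[4]: E(K, 0x8A) = 0x42; 0xA5 ⊕ 0x42 = 0xE7.
C[5]: E(K, 0xE7) = 0x29; 0x44 ⊕ 0x29 = 0x6D.
C[6]: E(K, 0x6D) = 0x7D; 0x5B ⊕ 0x7D = 0x26.

C[1] = 0xD5, C[2] = 0xF5, C[3] = 0x8A, C[4] = 0xE7, C[5] = 0x6D, C[6] = 0x26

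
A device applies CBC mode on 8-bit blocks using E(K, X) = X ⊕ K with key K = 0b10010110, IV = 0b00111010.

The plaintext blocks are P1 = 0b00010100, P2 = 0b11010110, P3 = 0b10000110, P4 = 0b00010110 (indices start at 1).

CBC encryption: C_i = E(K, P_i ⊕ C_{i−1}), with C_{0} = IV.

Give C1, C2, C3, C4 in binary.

C1: P1 ⊕ 0b00111010 = 0b00101110; E(K, 0b00101110) = 0b10111000.
C2: P2 ⊕ 0b10111000 = 0b01101110; E(K, 0b01101110) = 0b11111000.
C3: P3 ⊕ 0b11111000 = 0b01111110; E(K, 0b01111110) = 0b11101000.
C4: P4 ⊕ 0b11101000 = 0b11111110; E(K, 0b11111110) = 0b01101000.

C1 = 0b10111000, C2 = 0b11111000, C3 = 0b11101000, C4 = 0b01101000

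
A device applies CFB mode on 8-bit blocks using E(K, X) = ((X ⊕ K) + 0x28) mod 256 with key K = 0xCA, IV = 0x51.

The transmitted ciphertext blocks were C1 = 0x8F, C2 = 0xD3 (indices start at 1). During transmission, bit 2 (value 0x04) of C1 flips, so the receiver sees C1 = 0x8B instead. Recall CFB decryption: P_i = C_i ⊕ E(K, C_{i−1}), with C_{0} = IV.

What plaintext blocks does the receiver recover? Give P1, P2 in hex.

P1 = 0x48, P2 = 0xBA

Only C1 changed, to 0x8B. In CFB, a change in C_i flips the same bit in P_i and garbles P_{i+1}. Decrypting the received ciphertext:
P1: E(K, 0x51) = 0xC3; 0x8B ⊕ 0xC3 = 0x48.
P2: E(K, 0x8B) = 0x69; 0xD3 ⊕ 0x69 = 0xBA.
Blocks that differ from the original plaintext: P1, P2.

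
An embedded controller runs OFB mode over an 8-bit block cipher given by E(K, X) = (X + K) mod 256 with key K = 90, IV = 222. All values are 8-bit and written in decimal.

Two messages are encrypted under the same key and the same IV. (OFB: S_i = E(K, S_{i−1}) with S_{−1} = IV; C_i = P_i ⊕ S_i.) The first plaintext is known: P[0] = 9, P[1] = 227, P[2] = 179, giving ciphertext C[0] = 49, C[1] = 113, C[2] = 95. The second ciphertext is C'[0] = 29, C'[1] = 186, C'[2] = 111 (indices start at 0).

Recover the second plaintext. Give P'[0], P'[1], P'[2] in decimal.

In OFB with a reused IV, both messages share the same keystream S_i, so C_i ⊕ C'_i = P_i ⊕ P'_i and thus P'_i = P_i ⊕ C_i ⊕ C'_i.
P'[0]: 9 ⊕ 49 ⊕ 29 = 37.
P'[1]: 227 ⊕ 113 ⊕ 186 = 40.
P'[2]: 179 ⊕ 95 ⊕ 111 = 131.

P'[0] = 37, P'[1] = 40, P'[2] = 131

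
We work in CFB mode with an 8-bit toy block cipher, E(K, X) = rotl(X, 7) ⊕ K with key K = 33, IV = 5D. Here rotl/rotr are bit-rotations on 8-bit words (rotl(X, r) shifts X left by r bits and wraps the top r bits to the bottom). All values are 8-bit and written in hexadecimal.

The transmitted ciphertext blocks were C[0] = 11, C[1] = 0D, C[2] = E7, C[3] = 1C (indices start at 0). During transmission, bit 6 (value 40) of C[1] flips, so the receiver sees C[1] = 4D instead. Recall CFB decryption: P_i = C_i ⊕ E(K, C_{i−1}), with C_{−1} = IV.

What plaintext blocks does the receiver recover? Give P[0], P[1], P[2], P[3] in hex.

P[0] = 8C, P[1] = F6, P[2] = 72, P[3] = DC

Only C[1] changed, to 4D. In CFB, a change in C_i flips the same bit in P_i and garbles P_{i+1}. Decrypting the received ciphertext:
P[0]: E(K, 5D) = 9D; 11 ⊕ 9D = 8C.
P[1]: E(K, 11) = BB; 4D ⊕ BB = F6.
P[2]: E(K, 4D) = 95; E7 ⊕ 95 = 72.
P[3]: E(K, E7) = C0; 1C ⊕ C0 = DC.
Blocks that differ from the original plaintext: P[1], P[2].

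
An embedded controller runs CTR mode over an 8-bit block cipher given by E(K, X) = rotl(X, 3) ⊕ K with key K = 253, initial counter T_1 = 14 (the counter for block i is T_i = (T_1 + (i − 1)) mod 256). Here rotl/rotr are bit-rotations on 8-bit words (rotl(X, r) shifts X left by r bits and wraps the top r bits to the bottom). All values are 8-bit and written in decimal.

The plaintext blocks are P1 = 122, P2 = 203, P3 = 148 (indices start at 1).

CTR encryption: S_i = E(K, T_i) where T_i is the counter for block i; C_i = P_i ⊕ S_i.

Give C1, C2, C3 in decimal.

C1 = 247, C2 = 78, C3 = 233

C1: T = 14, S = E(K, T) = 141; 122 ⊕ 141 = 247.
C2: T = 15, S = E(K, T) = 133; 203 ⊕ 133 = 78.
C3: T = 16, S = E(K, T) = 125; 148 ⊕ 125 = 233.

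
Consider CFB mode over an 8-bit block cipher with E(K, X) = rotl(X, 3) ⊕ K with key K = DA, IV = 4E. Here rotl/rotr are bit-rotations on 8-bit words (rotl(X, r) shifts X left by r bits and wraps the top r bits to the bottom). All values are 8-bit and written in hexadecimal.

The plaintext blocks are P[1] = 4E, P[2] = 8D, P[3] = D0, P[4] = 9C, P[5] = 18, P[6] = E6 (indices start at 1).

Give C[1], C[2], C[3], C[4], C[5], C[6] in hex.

CFB encryption: C_i = P_i ⊕ E(K, C_{i−1}), with C_{0} = IV.
C[1]: E(K, 4E) = A8; 4E ⊕ A8 = E6.
C[2]: E(K, E6) = ED; 8D ⊕ ED = 60.
C[3]: E(K, 60) = D9; D0 ⊕ D9 = 09.
C[4]: E(K, 09) = 92; 9C ⊕ 92 = 0E.
C[5]: E(K, 0E) = AA; 18 ⊕ AA = B2.
C[6]: E(K, B2) = 4F; E6 ⊕ 4F = A9.

C[1] = E6, C[2] = 60, C[3] = 09, C[4] = 0E, C[5] = B2, C[6] = A9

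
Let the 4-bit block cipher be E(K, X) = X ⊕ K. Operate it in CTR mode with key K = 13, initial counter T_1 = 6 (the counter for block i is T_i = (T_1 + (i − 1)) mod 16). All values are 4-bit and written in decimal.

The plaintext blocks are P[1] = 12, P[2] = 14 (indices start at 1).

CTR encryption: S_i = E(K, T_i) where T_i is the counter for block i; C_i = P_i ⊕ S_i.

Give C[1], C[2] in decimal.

C[1] = 7, C[2] = 4

C[1]: T = 6, S = E(K, T) = 11; 12 ⊕ 11 = 7.
C[2]: T = 7, S = E(K, T) = 10; 14 ⊕ 10 = 4.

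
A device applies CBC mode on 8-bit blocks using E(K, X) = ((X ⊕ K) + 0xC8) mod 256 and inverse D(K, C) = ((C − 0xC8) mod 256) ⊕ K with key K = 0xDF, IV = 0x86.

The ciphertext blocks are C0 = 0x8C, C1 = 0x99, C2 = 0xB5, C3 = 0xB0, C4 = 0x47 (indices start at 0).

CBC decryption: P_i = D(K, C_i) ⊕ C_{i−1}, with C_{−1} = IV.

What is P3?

P3: D(K, 0xB0) = 0x37; 0x37 ⊕ 0xB5 = 0x82.

P3 = 0x82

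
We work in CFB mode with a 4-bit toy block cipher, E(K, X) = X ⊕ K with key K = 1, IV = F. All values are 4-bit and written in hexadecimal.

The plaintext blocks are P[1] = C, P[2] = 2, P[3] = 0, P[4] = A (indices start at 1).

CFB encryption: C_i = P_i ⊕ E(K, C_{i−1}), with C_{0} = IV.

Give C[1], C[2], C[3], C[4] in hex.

C[1] = 2, C[2] = 1, C[3] = 0, C[4] = B

C[1]: E(K, F) = E; C ⊕ E = 2.
C[2]: E(K, 2) = 3; 2 ⊕ 3 = 1.
C[3]: E(K, 1) = 0; 0 ⊕ 0 = 0.
C[4]: E(K, 0) = 1; A ⊕ 1 = B.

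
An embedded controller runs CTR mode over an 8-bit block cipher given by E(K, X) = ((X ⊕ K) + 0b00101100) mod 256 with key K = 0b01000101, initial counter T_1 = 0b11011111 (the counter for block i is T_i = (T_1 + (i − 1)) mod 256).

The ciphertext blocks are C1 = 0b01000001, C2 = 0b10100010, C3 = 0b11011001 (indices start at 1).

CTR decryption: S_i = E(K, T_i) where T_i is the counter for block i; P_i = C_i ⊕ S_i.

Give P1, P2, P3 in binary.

P1: T = 0b11011111, S = E(K, T) = 0b11000110; 0b01000001 ⊕ 0b11000110 = 0b10000111.
P2: T = 0b11100000, S = E(K, T) = 0b11010001; 0b10100010 ⊕ 0b11010001 = 0b01110011.
P3: T = 0b11100001, S = E(K, T) = 0b11010000; 0b11011001 ⊕ 0b11010000 = 0b00001001.

P1 = 0b10000111, P2 = 0b01110011, P3 = 0b00001001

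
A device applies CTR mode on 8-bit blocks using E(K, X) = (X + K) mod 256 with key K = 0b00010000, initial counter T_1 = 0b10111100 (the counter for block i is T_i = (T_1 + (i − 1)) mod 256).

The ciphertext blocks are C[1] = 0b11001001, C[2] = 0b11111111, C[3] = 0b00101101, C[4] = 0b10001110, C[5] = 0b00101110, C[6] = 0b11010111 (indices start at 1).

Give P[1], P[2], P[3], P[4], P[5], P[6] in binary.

CTR decryption: S_i = E(K, T_i) where T_i is the counter for block i; P_i = C_i ⊕ S_i.
P[1]: T = 0b10111100, S = E(K, T) = 0b11001100; 0b11001001 ⊕ 0b11001100 = 0b00000101.
P[2]: T = 0b10111101, S = E(K, T) = 0b11001101; 0b11111111 ⊕ 0b11001101 = 0b00110010.
P[3]: T = 0b10111110, S = E(K, T) = 0b11001110; 0b00101101 ⊕ 0b11001110 = 0b11100011.
P[4]: T = 0b10111111, S = E(K, T) = 0b11001111; 0b10001110 ⊕ 0b11001111 = 0b01000001.
P[5]: T = 0b11000000, S = E(K, T) = 0b11010000; 0b00101110 ⊕ 0b11010000 = 0b11111110.
P[6]: T = 0b11000001, S = E(K, T) = 0b11010001; 0b11010111 ⊕ 0b11010001 = 0b00000110.

P[1] = 0b00000101, P[2] = 0b00110010, P[3] = 0b11100011, P[4] = 0b01000001, P[5] = 0b11111110, P[6] = 0b00000110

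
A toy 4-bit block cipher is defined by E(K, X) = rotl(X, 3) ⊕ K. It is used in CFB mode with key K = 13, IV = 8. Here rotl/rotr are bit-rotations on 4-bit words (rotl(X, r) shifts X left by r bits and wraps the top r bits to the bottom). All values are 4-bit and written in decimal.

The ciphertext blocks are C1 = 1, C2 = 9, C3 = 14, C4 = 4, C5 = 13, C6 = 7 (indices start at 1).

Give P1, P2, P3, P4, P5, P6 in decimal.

P1 = 8, P2 = 12, P3 = 15, P4 = 14, P5 = 2, P6 = 4

CFB decryption: P_i = C_i ⊕ E(K, C_{i−1}), with C_{0} = IV.
P1: E(K, 8) = 9; 1 ⊕ 9 = 8.
P2: E(K, 1) = 5; 9 ⊕ 5 = 12.
P3: E(K, 9) = 1; 14 ⊕ 1 = 15.
P4: E(K, 14) = 10; 4 ⊕ 10 = 14.
P5: E(K, 4) = 15; 13 ⊕ 15 = 2.
P6: E(K, 13) = 3; 7 ⊕ 3 = 4.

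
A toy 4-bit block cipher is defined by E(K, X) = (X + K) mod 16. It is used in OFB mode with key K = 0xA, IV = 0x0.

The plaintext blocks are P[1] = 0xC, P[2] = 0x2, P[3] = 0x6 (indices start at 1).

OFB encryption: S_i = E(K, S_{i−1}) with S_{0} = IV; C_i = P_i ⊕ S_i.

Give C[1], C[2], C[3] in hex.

C[1]: S = E(K, 0x0) = 0xA; 0xC ⊕ 0xA = 0x6.
C[2]: S = E(K, 0xA) = 0x4; 0x2 ⊕ 0x4 = 0x6.
C[3]: S = E(K, 0x4) = 0xE; 0x6 ⊕ 0xE = 0x8.

C[1] = 0x6, C[2] = 0x6, C[3] = 0x8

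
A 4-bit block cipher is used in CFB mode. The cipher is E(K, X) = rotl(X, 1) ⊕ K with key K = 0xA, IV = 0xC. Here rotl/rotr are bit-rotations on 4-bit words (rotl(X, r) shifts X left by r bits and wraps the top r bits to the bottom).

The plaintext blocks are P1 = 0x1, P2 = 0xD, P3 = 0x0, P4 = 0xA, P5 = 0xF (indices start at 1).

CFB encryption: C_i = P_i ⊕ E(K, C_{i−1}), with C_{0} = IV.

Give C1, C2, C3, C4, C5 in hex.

C1: E(K, 0xC) = 0x3; 0x1 ⊕ 0x3 = 0x2.
C2: E(K, 0x2) = 0xE; 0xD ⊕ 0xE = 0x3.
C3: E(K, 0x3) = 0xC; 0x0 ⊕ 0xC = 0xC.
C4: E(K, 0xC) = 0x3; 0xA ⊕ 0x3 = 0x9.
C5: E(K, 0x9) = 0x9; 0xF ⊕ 0x9 = 0x6.

C1 = 0x2, C2 = 0x3, C3 = 0xC, C4 = 0x9, C5 = 0x6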